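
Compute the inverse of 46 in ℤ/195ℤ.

106

gcd(195, 46) = 1  (195 = 4*46 + 11, 46 = 4*11 + 2, 11 = 5*2 + 1, 2 = 2*1).
Back-substituting, 46*(-89) + 195*(21) = 1.
So 46*-89 ≡ 1 (mod 195), and -89 mod 195 = 106.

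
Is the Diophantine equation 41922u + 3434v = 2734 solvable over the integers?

no

gcd(41922, 3434) = 34.
34 does not divide 2734 (remainder 14), so no integer solutions.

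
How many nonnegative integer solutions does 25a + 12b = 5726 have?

gcd(25, 12):
  25 = 2*12 + 1
  12 = 12*1
so gcd(25, 12) = 1.
Back-substitute for Bézout coefficients:
  1 = 25 - 2*12
  ... = 25*(1) + 12*(-2)
Scale by 5726: one solution is (5726, -11452). Reduce a mod 12: (2, 473).
General: a = 2 + 12t, b = 473 - 25t.
a ≥ 0 ⇒ t ≥ 0; b ≥ 0 ⇒ t ≤ 18. So t ∈ [0, 18]: 19 solutions.

19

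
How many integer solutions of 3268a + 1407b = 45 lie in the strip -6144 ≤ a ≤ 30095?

gcd(3268, 1407) = 1.
By Bézout, 3268*(-344) + 1407*(799) = 1.
Particular solution: (1404, -3261).
General solution: a = 1404 + 1407t, b = -3261 - 3268t for integer t.
-6144 ≤ 1404 + 1407t ≤ 30095 gives t ∈ [-5, 20], which is 26 values.

26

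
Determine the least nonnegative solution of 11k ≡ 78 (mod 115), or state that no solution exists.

gcd(115, 11) = 1  (115 = 10·11 + 5, 11 = 2·5 + 1, 5 = 5·1).
1 divides 78, so solutions exist.
Back-substituting, 11·(21) + 115·(-2) = 1.
So 11·(21) ≡ 1 (mod 115); multiply by 78: k ≡ 1638 (mod 115).
Smallest nonnegative: k = 1638 mod 115 = 28.

28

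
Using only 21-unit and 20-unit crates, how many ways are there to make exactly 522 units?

2

Need nonnegative integers with 21j + 20k = 522.
gcd(21, 20) = 1, and 21·(1) + 20·(-1) = 1.
So (j₀, k₀) = (522, -522); general j = 522 + 20t, k = -522 - 21t.
j ≥ 0 ⇒ t ≥ -26; k ≥ 0 ⇒ t ≤ -25. That's 2 values of t.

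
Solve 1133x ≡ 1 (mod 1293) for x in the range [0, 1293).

299

gcd(1293, 1133) = 1  (1293 = 1×1133 + 160, 1133 = 7×160 + 13, 160 = 12×13 + 4, 13 = 3×4 + 1, 4 = 4×1).
Back-substituting, 1133×(299) + 1293×(-262) = 1.
So 1133×299 ≡ 1 (mod 1293), and 299 mod 1293 = 299.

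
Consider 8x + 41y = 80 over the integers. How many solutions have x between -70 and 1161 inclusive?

30

gcd(41, 8) = 1.
By Bézout, 8×(-5) + 41×(1) = 1.
Particular solution: (10, 0).
General solution: x = 10 + 41t, y = 0 - 8t for integer t.
-70 ≤ 10 + 41t ≤ 1161 gives t ∈ [-1, 28], which is 30 values.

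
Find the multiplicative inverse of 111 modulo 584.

463

gcd(584, 111):
  584 = 5·111 + 29
  111 = 3·29 + 24
  29 = 1·24 + 5
  24 = 4·5 + 4
  5 = 1·4 + 1
  4 = 4·1
so gcd(584, 111) = 1.
Back-substitute for Bézout coefficients:
  1 = 5 - 1·4
  ... = 111·(-121) + 584·(23)
So 111·-121 ≡ 1 (mod 584), and -121 mod 584 = 463.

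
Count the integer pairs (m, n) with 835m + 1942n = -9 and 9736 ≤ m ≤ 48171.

gcd(1942, 835) = 1.
By Bézout, 835·(307) + 1942·(-132) = 1.
Particular solution: (1121, -482).
General solution: m = 1121 + 1942t, n = -482 - 835t for integer t.
9736 ≤ 1121 + 1942t ≤ 48171 gives t ∈ [5, 24], which is 20 values.

20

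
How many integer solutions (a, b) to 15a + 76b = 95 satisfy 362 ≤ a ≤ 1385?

13

gcd(76, 15) = 1  (76 = 5×15 + 1, 15 = 15×1).
Back-substituting, 15×(-5) + 76×(1) = 1.
Scale by 95: particular solution (-475, 95); reduce a mod 76: (57, -10).
General solution: a = 57 + 76t, b = -10 - 15t for integer t.
362 ≤ 57 + 76t ≤ 1385 gives t ∈ [5, 17], which is 13 values.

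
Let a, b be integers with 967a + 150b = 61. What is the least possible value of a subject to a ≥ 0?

133

gcd(967, 150) = 1  (967 = 6×150 + 67, 150 = 2×67 + 16, 67 = 4×16 + 3, 16 = 5×3 + 1, 3 = 3×1).
1 divides 61, so solutions exist.
Back-substituting, 967×(-47) + 150×(303) = 1.
Scale by 61/1 = 61: (a₀, b₀) = (-2867, 18483).
General solution: a = -2867 + 150t, b = 18483 - 967t for integer t.
a ≥ 0: smallest is -2867 mod 150 = 133 (at t = 20), with b = -857.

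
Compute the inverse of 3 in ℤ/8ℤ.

gcd(8, 3) = 1  (8 = 2·3 + 2, 3 = 1·2 + 1, 2 = 2·1).
Back-substituting, 3·(3) + 8·(-1) = 1.
So 3·3 ≡ 1 (mod 8), and 3 mod 8 = 3.

3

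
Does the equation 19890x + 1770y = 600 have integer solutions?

gcd(19890, 1770) = 30.
30 divides 600, so integer solutions exist.

yes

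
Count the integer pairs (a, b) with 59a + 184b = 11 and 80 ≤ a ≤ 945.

gcd(184, 59) = 1.
By Bézout, 59×(-53) + 184×(17) = 1.
Particular solution: (153, -49).
General solution: a = 153 + 184t, b = -49 - 59t for integer t.
80 ≤ 153 + 184t ≤ 945 gives t ∈ [0, 4], which is 5 values.

5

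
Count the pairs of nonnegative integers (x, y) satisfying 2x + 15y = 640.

gcd(15, 2) = 1  (15 = 7*2 + 1, 2 = 2*1).
Back-substituting, 2*(-7) + 15*(1) = 1.
Scale by 640: one solution is (-4480, 640). Reduce x mod 15: (5, 42).
General: x = 5 + 15t, y = 42 - 2t.
x ≥ 0 ⇒ t ≥ 0; y ≥ 0 ⇒ t ≤ 21. So t ∈ [0, 21]: 22 solutions.

22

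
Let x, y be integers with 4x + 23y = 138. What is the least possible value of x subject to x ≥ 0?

0

gcd(23, 4):
  23 = 5×4 + 3
  4 = 1×3 + 1
  3 = 3×1
so gcd(23, 4) = 1.
1 divides 138, so solutions exist.
Back-substitute for Bézout coefficients:
  1 = 4 - 1×3
  ... = 4×(6) + 23×(-1)
Scale by 138/1 = 138: (x₀, y₀) = (828, -138).
General solution: x = 828 + 23t, y = -138 - 4t for integer t.
x ≥ 0: smallest is 828 mod 23 = 0 (at t = -36), with y = 6.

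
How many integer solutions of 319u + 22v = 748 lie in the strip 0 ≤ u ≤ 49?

25

gcd(319, 22) = 11.
By Bézout, 319×(1) + 22×(-14) = 11.
Particular solution: (0, 34).
General solution: u = 0 + 2t, v = 34 - 29t for integer t.
0 ≤ 0 + 2t ≤ 49 gives t ∈ [0, 24], which is 25 values.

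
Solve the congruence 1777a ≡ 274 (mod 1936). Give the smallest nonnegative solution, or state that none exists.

1362

gcd(1936, 1777) = 1.
1 divides 274, so solutions exist.
By Bézout, 1777×(-207) + 1936×(190) = 1.
So 1777×(-207) ≡ 1 (mod 1936); multiply by 274: a ≡ -56718 (mod 1936).
Smallest nonnegative: a = -56718 mod 1936 = 1362.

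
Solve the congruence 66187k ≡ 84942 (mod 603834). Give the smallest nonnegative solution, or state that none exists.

14352

gcd(603834, 66187):
  603834 = 9*66187 + 8151
  66187 = 8*8151 + 979
  8151 = 8*979 + 319
  979 = 3*319 + 22
  319 = 14*22 + 11
  22 = 2*11
so gcd(603834, 66187) = 11.
11 divides 84942, so solutions exist.
Back-substitute for Bézout coefficients:
  11 = 319 - 14*22
  ... = 66187*(-26521) + 603834*(2907)
So 66187*(-26521) ≡ 11 (mod 603834); multiply by 7722: k ≡ -204795162 (mod 54894).
Smallest nonnegative: k = -204795162 mod 54894 = 14352.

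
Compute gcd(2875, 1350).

gcd(2875, 1350) = 25  (2875 = 2*1350 + 175, 1350 = 7*175 + 125, 175 = 1*125 + 50, 125 = 2*50 + 25, 50 = 2*25).

25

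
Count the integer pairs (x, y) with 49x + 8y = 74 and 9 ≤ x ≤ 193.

23

gcd(49, 8):
  49 = 6×8 + 1
  8 = 8×1
so gcd(49, 8) = 1.
Back-substitute for Bézout coefficients:
  1 = 49 - 6×8
  ... = 49×(1) + 8×(-6)
Scale by 74: particular solution (74, -444); reduce x mod 8: (2, -3).
General solution: x = 2 + 8t, y = -3 - 49t for integer t.
9 ≤ 2 + 8t ≤ 193 gives t ∈ [1, 23], which is 23 values.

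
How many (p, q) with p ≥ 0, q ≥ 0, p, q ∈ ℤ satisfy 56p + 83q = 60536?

gcd(83, 56) = 1.
By Bézout, 56·(-40) + 83·(27) = 1.
One solution: (2, 728).
General: p = 2 + 83t, q = 728 - 56t.
p ≥ 0 ⇒ t ≥ 0; q ≥ 0 ⇒ t ≤ 13. So t ∈ [0, 13]: 14 solutions.

14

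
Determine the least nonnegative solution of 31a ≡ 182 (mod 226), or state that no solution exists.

gcd(226, 31):
  226 = 7*31 + 9
  31 = 3*9 + 4
  9 = 2*4 + 1
  4 = 4*1
so gcd(226, 31) = 1.
1 divides 182, so solutions exist.
Back-substitute for Bézout coefficients:
  1 = 9 - 2*4
  ... = 31*(-51) + 226*(7)
So 31*(-51) ≡ 1 (mod 226); multiply by 182: a ≡ -9282 (mod 226).
Smallest nonnegative: a = -9282 mod 226 = 210.

210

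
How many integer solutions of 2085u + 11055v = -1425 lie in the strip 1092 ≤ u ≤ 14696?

gcd(11055, 2085):
  11055 = 5×2085 + 630
  2085 = 3×630 + 195
  630 = 3×195 + 45
  195 = 4×45 + 15
  45 = 3×15
so gcd(11055, 2085) = 15.
Back-substitute for Bézout coefficients:
  15 = 195 - 4×45
  ... = 2085×(228) + 11055×(-43)
Scale by -95: particular solution (-21660, 4085); reduce u mod 737: (450, -85).
General solution: u = 450 + 737t, v = -85 - 139t for integer t.
1092 ≤ 450 + 737t ≤ 14696 gives t ∈ [1, 19], which is 19 values.

19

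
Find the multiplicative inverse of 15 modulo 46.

43

gcd(46, 15) = 1  (46 = 3*15 + 1, 15 = 15*1).
Back-substituting, 15*(-3) + 46*(1) = 1.
So 15*-3 ≡ 1 (mod 46), and -3 mod 46 = 43.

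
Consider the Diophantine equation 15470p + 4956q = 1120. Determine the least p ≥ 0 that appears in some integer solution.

gcd(15470, 4956):
  15470 = 3×4956 + 602
  4956 = 8×602 + 140
  602 = 4×140 + 42
  140 = 3×42 + 14
  42 = 3×14
so gcd(15470, 4956) = 14.
14 divides 1120, so solutions exist.
Back-substitute for Bézout coefficients:
  14 = 140 - 3×42
  ... = 15470×(-107) + 4956×(334)
Scale by 1120/14 = 80: (p₀, q₀) = (-8560, 26720).
General solution: p = -8560 + 354t, q = 26720 - 1105t for integer t.
p ≥ 0: smallest is -8560 mod 354 = 290 (at t = 25), with q = -905.

290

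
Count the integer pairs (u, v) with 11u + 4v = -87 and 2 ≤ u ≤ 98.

gcd(11, 4):
  11 = 2*4 + 3
  4 = 1*3 + 1
  3 = 3*1
so gcd(11, 4) = 1.
Back-substitute for Bézout coefficients:
  1 = 4 - 1*3
  ... = 11*(-1) + 4*(3)
Scale by -87: particular solution (87, -261); reduce u mod 4: (3, -30).
General solution: u = 3 + 4t, v = -30 - 11t for integer t.
2 ≤ 3 + 4t ≤ 98 gives t ∈ [0, 23], which is 24 values.

24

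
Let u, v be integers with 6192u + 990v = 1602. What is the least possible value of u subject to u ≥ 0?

26

gcd(6192, 990):
  6192 = 6×990 + 252
  990 = 3×252 + 234
  252 = 1×234 + 18
  234 = 13×18
so gcd(6192, 990) = 18.
18 divides 1602, so solutions exist.
Back-substitute for Bézout coefficients:
  18 = 252 - 1×234
  ... = 6192×(4) + 990×(-25)
Scale by 1602/18 = 89: (u₀, v₀) = (356, -2225).
General solution: u = 356 + 55t, v = -2225 - 344t for integer t.
u ≥ 0: smallest is 356 mod 55 = 26 (at t = -6), with v = -161.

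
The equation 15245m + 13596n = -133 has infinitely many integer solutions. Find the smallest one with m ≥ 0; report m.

11815

gcd(15245, 13596) = 1  (15245 = 1×13596 + 1649, 13596 = 8×1649 + 404, 1649 = 4×404 + 33, 404 = 12×33 + 8, 33 = 4×8 + 1, 8 = 8×1).
1 divides -133, so solutions exist.
Back-substituting, 15245×(1649) + 13596×(-1849) = 1.
Scale by -133/1 = -133: (m₀, n₀) = (-219317, 245917).
General solution: m = -219317 + 13596t, n = 245917 - 15245t for integer t.
m ≥ 0: smallest is -219317 mod 13596 = 11815 (at t = 17), with n = -13248.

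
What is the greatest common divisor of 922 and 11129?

1

gcd(11129, 922) = 1  (11129 = 12×922 + 65, 922 = 14×65 + 12, 65 = 5×12 + 5, 12 = 2×5 + 2, 5 = 2×2 + 1, 2 = 2×1).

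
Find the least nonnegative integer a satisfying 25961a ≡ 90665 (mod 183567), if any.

62008

gcd(183567, 25961) = 1  (183567 = 7×25961 + 1840, 25961 = 14×1840 + 201, 1840 = 9×201 + 31, 201 = 6×31 + 15, 31 = 2×15 + 1, 15 = 15×1).
1 divides 90665, so solutions exist.
Back-substituting, 25961×(-11872) + 183567×(1679) = 1.
So 25961×(-11872) ≡ 1 (mod 183567); multiply by 90665: a ≡ -1076374880 (mod 183567).
Smallest nonnegative: a = -1076374880 mod 183567 = 62008.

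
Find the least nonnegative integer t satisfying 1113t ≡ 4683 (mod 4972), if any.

gcd(4972, 1113) = 1  (4972 = 4*1113 + 520, 1113 = 2*520 + 73, 520 = 7*73 + 9, 73 = 8*9 + 1, 9 = 9*1).
1 divides 4683, so solutions exist.
Back-substituting, 1113*(545) + 4972*(-122) = 1.
So 1113*(545) ≡ 1 (mod 4972); multiply by 4683: t ≡ 2552235 (mod 4972).
Smallest nonnegative: t = 2552235 mod 4972 = 1599.

1599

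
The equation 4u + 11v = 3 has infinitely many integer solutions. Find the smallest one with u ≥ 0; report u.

gcd(11, 4) = 1  (11 = 2×4 + 3, 4 = 1×3 + 1, 3 = 3×1).
1 divides 3, so solutions exist.
Back-substituting, 4×(3) + 11×(-1) = 1.
Scale by 3/1 = 3: (u₀, v₀) = (9, -3).
General solution: u = 9 + 11t, v = -3 - 4t for integer t.
u ≥ 0: smallest is 9 mod 11 = 9 (at t = 0), with v = -3.

9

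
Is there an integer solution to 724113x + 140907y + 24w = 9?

gcd(724113, 140907) = 39.
gcd(39, 24) = 3.
3 divides 9, so integer solutions exist.

yes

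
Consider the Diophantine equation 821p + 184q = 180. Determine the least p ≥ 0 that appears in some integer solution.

132

gcd(821, 184) = 1.
1 divides 180, so solutions exist.
By Bézout, 821·(13) + 184·(-58) = 1.
Scale by 180/1 = 180: (p₀, q₀) = (2340, -10440).
General solution: p = 2340 + 184t, q = -10440 - 821t for integer t.
p ≥ 0: smallest is 2340 mod 184 = 132 (at t = -12), with q = -588.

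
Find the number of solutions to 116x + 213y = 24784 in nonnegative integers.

1

gcd(213, 116) = 1  (213 = 1·116 + 97, 116 = 1·97 + 19, 97 = 5·19 + 2, 19 = 9·2 + 1, 2 = 2·1).
Back-substituting, 116·(101) + 213·(-55) = 1.
Scale by 24784: one solution is (2503184, -1363120). Reduce x mod 213: (8, 112).
General: x = 8 + 213t, y = 112 - 116t.
x ≥ 0 ⇒ t ≥ 0; y ≥ 0 ⇒ t ≤ 0. So t ∈ [0, 0]: 1 solution.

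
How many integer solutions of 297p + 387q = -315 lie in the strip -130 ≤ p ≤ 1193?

31

gcd(387, 297) = 9  (387 = 1·297 + 90, 297 = 3·90 + 27, 90 = 3·27 + 9, 27 = 3·9).
Back-substituting, 297·(-13) + 387·(10) = 9.
Scale by -35: particular solution (455, -350); reduce p mod 43: (25, -20).
General solution: p = 25 + 43t, q = -20 - 33t for integer t.
-130 ≤ 25 + 43t ≤ 1193 gives t ∈ [-3, 27], which is 31 values.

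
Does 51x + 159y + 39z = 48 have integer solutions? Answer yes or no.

gcd(159, 51):
  159 = 3*51 + 6
  51 = 8*6 + 3
  6 = 2*3
so gcd(159, 51) = 3.
gcd(3, 39) = 3.
3 divides 48, so integer solutions exist.

yes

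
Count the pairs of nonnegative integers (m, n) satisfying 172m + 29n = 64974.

13

gcd(172, 29) = 1.
By Bézout, 172·(14) + 29·(-83) = 1.
One solution: (22, 2110).
General: m = 22 + 29t, n = 2110 - 172t.
m ≥ 0 ⇒ t ≥ 0; n ≥ 0 ⇒ t ≤ 12. So t ∈ [0, 12]: 13 solutions.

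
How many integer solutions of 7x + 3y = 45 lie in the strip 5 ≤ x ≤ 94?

30

gcd(7, 3) = 1  (7 = 2×3 + 1, 3 = 3×1).
Back-substituting, 7×(1) + 3×(-2) = 1.
Scale by 45: particular solution (45, -90); reduce x mod 3: (0, 15).
General solution: x = 0 + 3t, y = 15 - 7t for integer t.
5 ≤ 0 + 3t ≤ 94 gives t ∈ [2, 31], which is 30 values.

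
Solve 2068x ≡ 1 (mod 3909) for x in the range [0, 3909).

gcd(3909, 2068) = 1  (3909 = 1*2068 + 1841, 2068 = 1*1841 + 227, 1841 = 8*227 + 25, 227 = 9*25 + 2, 25 = 12*2 + 1, 2 = 2*1).
Back-substituting, 2068*(-1877) + 3909*(993) = 1.
So 2068*-1877 ≡ 1 (mod 3909), and -1877 mod 3909 = 2032.

2032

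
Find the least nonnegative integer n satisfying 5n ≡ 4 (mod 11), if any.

3

gcd(11, 5) = 1  (11 = 2×5 + 1, 5 = 5×1).
1 divides 4, so solutions exist.
Back-substituting, 5×(-2) + 11×(1) = 1.
So 5×(-2) ≡ 1 (mod 11); multiply by 4: n ≡ -8 (mod 11).
Smallest nonnegative: n = -8 mod 11 = 3.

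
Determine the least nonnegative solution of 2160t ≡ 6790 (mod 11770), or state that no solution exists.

1142

gcd(11770, 2160):
  11770 = 5·2160 + 970
  2160 = 2·970 + 220
  970 = 4·220 + 90
  220 = 2·90 + 40
  90 = 2·40 + 10
  40 = 4·10
so gcd(11770, 2160) = 10.
10 divides 6790, so solutions exist.
Back-substitute for Bézout coefficients:
  10 = 90 - 2·40
  ... = 2160·(-267) + 11770·(49)
So 2160·(-267) ≡ 10 (mod 11770); multiply by 679: t ≡ -181293 (mod 1177).
Smallest nonnegative: t = -181293 mod 1177 = 1142.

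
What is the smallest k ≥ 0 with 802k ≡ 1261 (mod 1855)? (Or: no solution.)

gcd(1855, 802) = 1  (1855 = 2*802 + 251, 802 = 3*251 + 49, 251 = 5*49 + 6, 49 = 8*6 + 1, 6 = 6*1).
1 divides 1261, so solutions exist.
Back-substituting, 802*(303) + 1855*(-131) = 1.
So 802*(303) ≡ 1 (mod 1855); multiply by 1261: k ≡ 382083 (mod 1855).
Smallest nonnegative: k = 382083 mod 1855 = 1808.

1808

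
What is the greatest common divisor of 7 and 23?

gcd(23, 7):
  23 = 3·7 + 2
  7 = 3·2 + 1
  2 = 2·1
so gcd(23, 7) = 1.

1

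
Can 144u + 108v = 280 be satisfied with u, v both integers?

no

gcd(144, 108) = 36.
36 does not divide 280 (remainder 28), so no integer solutions.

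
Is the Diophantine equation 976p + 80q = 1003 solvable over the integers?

gcd(976, 80) = 16  (976 = 12·80 + 16, 80 = 5·16).
16 does not divide 1003 (remainder 11), so no integer solutions.

no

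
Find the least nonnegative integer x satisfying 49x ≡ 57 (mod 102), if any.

99

gcd(102, 49):
  102 = 2*49 + 4
  49 = 12*4 + 1
  4 = 4*1
so gcd(102, 49) = 1.
1 divides 57, so solutions exist.
Back-substitute for Bézout coefficients:
  1 = 49 - 12*4
  ... = 49*(25) + 102*(-12)
So 49*(25) ≡ 1 (mod 102); multiply by 57: x ≡ 1425 (mod 102).
Smallest nonnegative: x = 1425 mod 102 = 99.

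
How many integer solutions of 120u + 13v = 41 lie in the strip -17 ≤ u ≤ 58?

6

gcd(120, 13) = 1.
By Bézout, 120×(-4) + 13×(37) = 1.
Particular solution: (5, -43).
General solution: u = 5 + 13t, v = -43 - 120t for integer t.
-17 ≤ 5 + 13t ≤ 58 gives t ∈ [-1, 4], which is 6 values.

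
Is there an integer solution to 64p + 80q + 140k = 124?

yes

gcd(80, 64):
  80 = 1×64 + 16
  64 = 4×16
so gcd(80, 64) = 16.
gcd(16, 140) = 4.
4 divides 124, so integer solutions exist.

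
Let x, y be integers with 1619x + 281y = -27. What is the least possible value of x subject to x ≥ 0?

gcd(1619, 281) = 1  (1619 = 5*281 + 214, 281 = 1*214 + 67, 214 = 3*67 + 13, 67 = 5*13 + 2, 13 = 6*2 + 1, 2 = 2*1).
1 divides -27, so solutions exist.
Back-substituting, 1619*(130) + 281*(-749) = 1.
Scale by -27/1 = -27: (x₀, y₀) = (-3510, 20223).
General solution: x = -3510 + 281t, y = 20223 - 1619t for integer t.
x ≥ 0: smallest is -3510 mod 281 = 143 (at t = 13), with y = -824.

143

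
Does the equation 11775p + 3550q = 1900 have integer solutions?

gcd(11775, 3550) = 25.
25 divides 1900, so integer solutions exist.

yes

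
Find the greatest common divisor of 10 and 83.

1

gcd(83, 10):
  83 = 8×10 + 3
  10 = 3×3 + 1
  3 = 3×1
so gcd(83, 10) = 1.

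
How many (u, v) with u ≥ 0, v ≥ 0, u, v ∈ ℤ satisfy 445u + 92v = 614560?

gcd(445, 92) = 1.
By Bézout, 445×(-43) + 92×(208) = 1.
One solution: (0, 6680).
General: u = 0 + 92t, v = 6680 - 445t.
u ≥ 0 ⇒ t ≥ 0; v ≥ 0 ⇒ t ≤ 15. So t ∈ [0, 15]: 16 solutions.

16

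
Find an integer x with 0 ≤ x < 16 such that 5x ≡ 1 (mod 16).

13

gcd(16, 5) = 1.
By Bézout, 5·(-3) + 16·(1) = 1.
So 5·-3 ≡ 1 (mod 16), and -3 mod 16 = 13.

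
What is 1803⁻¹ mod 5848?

gcd(5848, 1803):
  5848 = 3×1803 + 439
  1803 = 4×439 + 47
  439 = 9×47 + 16
  47 = 2×16 + 15
  16 = 1×15 + 1
  15 = 15×1
so gcd(5848, 1803) = 1.
Back-substitute for Bézout coefficients:
  1 = 16 - 1×15
  ... = 1803×(-373) + 5848×(115)
So 1803×-373 ≡ 1 (mod 5848), and -373 mod 5848 = 5475.

5475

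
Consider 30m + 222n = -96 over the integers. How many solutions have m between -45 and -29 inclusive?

0

gcd(222, 30):
  222 = 7×30 + 12
  30 = 2×12 + 6
  12 = 2×6
so gcd(222, 30) = 6.
Back-substitute for Bézout coefficients:
  6 = 30 - 2×12
  ... = 30×(15) + 222×(-2)
Scale by -16: particular solution (-240, 32); reduce m mod 37: (19, -3).
General solution: m = 19 + 37t, n = -3 - 5t for integer t.
-45 ≤ 19 + 37t ≤ -29 gives t ∈ [-1, -2], which is 0 values.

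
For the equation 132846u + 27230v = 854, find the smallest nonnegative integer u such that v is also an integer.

964

gcd(132846, 27230):
  132846 = 4×27230 + 23926
  27230 = 1×23926 + 3304
  23926 = 7×3304 + 798
  3304 = 4×798 + 112
  798 = 7×112 + 14
  112 = 8×14
so gcd(132846, 27230) = 14.
14 divides 854, so solutions exist.
Back-substitute for Bézout coefficients:
  14 = 798 - 7×112
  ... = 132846×(239) + 27230×(-1166)
Scale by 854/14 = 61: (u₀, v₀) = (14579, -71126).
General solution: u = 14579 + 1945t, v = -71126 - 9489t for integer t.
u ≥ 0: smallest is 14579 mod 1945 = 964 (at t = -7), with v = -4703.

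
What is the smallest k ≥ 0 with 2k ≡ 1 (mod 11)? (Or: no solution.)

6

gcd(11, 2):
  11 = 5·2 + 1
  2 = 2·1
so gcd(11, 2) = 1.
1 divides 1, so solutions exist.
Back-substitute for Bézout coefficients:
  1 = 11 - 5·2
  ... = 2·(-5) + 11·(1)
So 2·(-5) ≡ 1 (mod 11); multiply by 1: k ≡ -5 (mod 11).
Smallest nonnegative: k = -5 mod 11 = 6.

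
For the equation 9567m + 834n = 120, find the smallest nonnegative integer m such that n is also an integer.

134

gcd(9567, 834):
  9567 = 11×834 + 393
  834 = 2×393 + 48
  393 = 8×48 + 9
  48 = 5×9 + 3
  9 = 3×3
so gcd(9567, 834) = 3.
3 divides 120, so solutions exist.
Back-substitute for Bézout coefficients:
  3 = 48 - 5×9
  ... = 9567×(-87) + 834×(998)
Scale by 120/3 = 40: (m₀, n₀) = (-3480, 39920).
General solution: m = -3480 + 278t, n = 39920 - 3189t for integer t.
m ≥ 0: smallest is -3480 mod 278 = 134 (at t = 13), with n = -1537.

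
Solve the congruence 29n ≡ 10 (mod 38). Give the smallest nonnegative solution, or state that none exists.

20

gcd(38, 29) = 1  (38 = 1·29 + 9, 29 = 3·9 + 2, 9 = 4·2 + 1, 2 = 2·1).
1 divides 10, so solutions exist.
Back-substituting, 29·(-17) + 38·(13) = 1.
So 29·(-17) ≡ 1 (mod 38); multiply by 10: n ≡ -170 (mod 38).
Smallest nonnegative: n = -170 mod 38 = 20.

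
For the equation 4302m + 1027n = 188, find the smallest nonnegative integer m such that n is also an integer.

488

gcd(4302, 1027) = 1.
1 divides 188, so solutions exist.
By Bézout, 4302·(90) + 1027·(-377) = 1.
Scale by 188/1 = 188: (m₀, n₀) = (16920, -70876).
General solution: m = 16920 + 1027t, n = -70876 - 4302t for integer t.
m ≥ 0: smallest is 16920 mod 1027 = 488 (at t = -16), with n = -2044.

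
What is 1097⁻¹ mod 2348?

1113

gcd(2348, 1097) = 1  (2348 = 2*1097 + 154, 1097 = 7*154 + 19, 154 = 8*19 + 2, 19 = 9*2 + 1, 2 = 2*1).
Back-substituting, 1097*(1113) + 2348*(-520) = 1.
So 1097*1113 ≡ 1 (mod 2348), and 1113 mod 2348 = 1113.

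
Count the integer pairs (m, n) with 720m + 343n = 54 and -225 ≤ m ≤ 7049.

22

gcd(720, 343):
  720 = 2*343 + 34
  343 = 10*34 + 3
  34 = 11*3 + 1
  3 = 3*1
so gcd(720, 343) = 1.
Back-substitute for Bézout coefficients:
  1 = 34 - 11*3
  ... = 720*(111) + 343*(-233)
Scale by 54: particular solution (5994, -12582); reduce m mod 343: (163, -342).
General solution: m = 163 + 343t, n = -342 - 720t for integer t.
-225 ≤ 163 + 343t ≤ 7049 gives t ∈ [-1, 20], which is 22 values.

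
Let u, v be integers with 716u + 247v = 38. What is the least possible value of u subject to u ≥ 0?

gcd(716, 247) = 1  (716 = 2×247 + 222, 247 = 1×222 + 25, 222 = 8×25 + 22, 25 = 1×22 + 3, 22 = 7×3 + 1, 3 = 3×1).
1 divides 38, so solutions exist.
Back-substituting, 716×(79) + 247×(-229) = 1.
Scale by 38/1 = 38: (u₀, v₀) = (3002, -8702).
General solution: u = 3002 + 247t, v = -8702 - 716t for integer t.
u ≥ 0: smallest is 3002 mod 247 = 38 (at t = -12), with v = -110.

38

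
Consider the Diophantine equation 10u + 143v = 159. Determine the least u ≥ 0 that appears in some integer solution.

116

gcd(143, 10) = 1  (143 = 14·10 + 3, 10 = 3·3 + 1, 3 = 3·1).
1 divides 159, so solutions exist.
Back-substituting, 10·(43) + 143·(-3) = 1.
Scale by 159/1 = 159: (u₀, v₀) = (6837, -477).
General solution: u = 6837 + 143t, v = -477 - 10t for integer t.
u ≥ 0: smallest is 6837 mod 143 = 116 (at t = -47), with v = -7.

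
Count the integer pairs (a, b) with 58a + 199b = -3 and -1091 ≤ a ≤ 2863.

20

gcd(199, 58) = 1.
By Bézout, 58·(-24) + 199·(7) = 1.
Particular solution: (72, -21).
General solution: a = 72 + 199t, b = -21 - 58t for integer t.
-1091 ≤ 72 + 199t ≤ 2863 gives t ∈ [-5, 14], which is 20 values.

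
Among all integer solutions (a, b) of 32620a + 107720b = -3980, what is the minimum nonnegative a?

gcd(107720, 32620) = 20  (107720 = 3×32620 + 9860, 32620 = 3×9860 + 3040, 9860 = 3×3040 + 740, 3040 = 4×740 + 80, 740 = 9×80 + 20, 80 = 4×20).
20 divides -3980, so solutions exist.
Back-substituting, 32620×(-1311) + 107720×(397) = 20.
Scale by -3980/20 = -199: (a₀, b₀) = (260889, -79003).
General solution: a = 260889 + 5386t, b = -79003 - 1631t for integer t.
a ≥ 0: smallest is 260889 mod 5386 = 2361 (at t = -48), with b = -715.

2361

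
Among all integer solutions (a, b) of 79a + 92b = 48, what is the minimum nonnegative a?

gcd(92, 79):
  92 = 1×79 + 13
  79 = 6×13 + 1
  13 = 13×1
so gcd(92, 79) = 1.
1 divides 48, so solutions exist.
Back-substitute for Bézout coefficients:
  1 = 79 - 6×13
  ... = 79×(7) + 92×(-6)
Scale by 48/1 = 48: (a₀, b₀) = (336, -288).
General solution: a = 336 + 92t, b = -288 - 79t for integer t.
a ≥ 0: smallest is 336 mod 92 = 60 (at t = -3), with b = -51.

60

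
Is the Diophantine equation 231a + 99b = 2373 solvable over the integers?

no

gcd(231, 99):
  231 = 2*99 + 33
  99 = 3*33
so gcd(231, 99) = 33.
33 does not divide 2373 (remainder 30), so no integer solutions.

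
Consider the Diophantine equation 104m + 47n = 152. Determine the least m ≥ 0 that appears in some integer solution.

gcd(104, 47):
  104 = 2×47 + 10
  47 = 4×10 + 7
  10 = 1×7 + 3
  7 = 2×3 + 1
  3 = 3×1
so gcd(104, 47) = 1.
1 divides 152, so solutions exist.
Back-substitute for Bézout coefficients:
  1 = 7 - 2×3
  ... = 104×(-14) + 47×(31)
Scale by 152/1 = 152: (m₀, n₀) = (-2128, 4712).
General solution: m = -2128 + 47t, n = 4712 - 104t for integer t.
m ≥ 0: smallest is -2128 mod 47 = 34 (at t = 46), with n = -72.

34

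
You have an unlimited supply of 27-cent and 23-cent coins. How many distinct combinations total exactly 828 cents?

Need nonnegative integers with 27j + 23k = 828.
gcd(27, 23) = 1, and 27·(6) + 23·(-7) = 1.
So (j₀, k₀) = (4968, -5796); general j = 4968 + 23t, k = -5796 - 27t.
j ≥ 0 ⇒ t ≥ -216; k ≥ 0 ⇒ t ≤ -215. That's 2 values of t.

2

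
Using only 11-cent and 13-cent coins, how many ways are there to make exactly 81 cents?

1

Need nonnegative integers with 11j + 13k = 81.
gcd(11, 13) = 1, and 11·(6) + 13·(-5) = 1.
So (j₀, k₀) = (486, -405); general j = 486 + 13t, k = -405 - 11t.
j ≥ 0 ⇒ t ≥ -37; k ≥ 0 ⇒ t ≤ -37. That's 1 value of t.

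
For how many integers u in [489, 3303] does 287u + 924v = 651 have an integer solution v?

gcd(924, 287) = 7  (924 = 3×287 + 63, 287 = 4×63 + 35, 63 = 1×35 + 28, 35 = 1×28 + 7, 28 = 4×7).
Back-substituting, 287×(29) + 924×(-9) = 7.
Scale by 93: particular solution (2697, -837); reduce u mod 132: (57, -17).
General solution: u = 57 + 132t, v = -17 - 41t for integer t.
489 ≤ 57 + 132t ≤ 3303 gives t ∈ [4, 24], which is 21 values.

21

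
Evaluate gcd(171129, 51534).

gcd(171129, 51534):
  171129 = 3*51534 + 16527
  51534 = 3*16527 + 1953
  16527 = 8*1953 + 903
  1953 = 2*903 + 147
  903 = 6*147 + 21
  147 = 7*21
so gcd(171129, 51534) = 21.

21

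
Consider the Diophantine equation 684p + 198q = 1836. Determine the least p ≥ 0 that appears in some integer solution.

gcd(684, 198):
  684 = 3*198 + 90
  198 = 2*90 + 18
  90 = 5*18
so gcd(684, 198) = 18.
18 divides 1836, so solutions exist.
Back-substitute for Bézout coefficients:
  18 = 198 - 2*90
  ... = 684*(-2) + 198*(7)
Scale by 1836/18 = 102: (p₀, q₀) = (-204, 714).
General solution: p = -204 + 11t, q = 714 - 38t for integer t.
p ≥ 0: smallest is -204 mod 11 = 5 (at t = 19), with q = -8.

5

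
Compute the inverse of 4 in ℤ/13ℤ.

gcd(13, 4) = 1  (13 = 3×4 + 1, 4 = 4×1).
Back-substituting, 4×(-3) + 13×(1) = 1.
So 4×-3 ≡ 1 (mod 13), and -3 mod 13 = 10.

10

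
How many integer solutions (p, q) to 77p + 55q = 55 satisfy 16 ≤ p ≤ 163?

29

gcd(77, 55):
  77 = 1*55 + 22
  55 = 2*22 + 11
  22 = 2*11
so gcd(77, 55) = 11.
Back-substitute for Bézout coefficients:
  11 = 55 - 2*22
  ... = 77*(-2) + 55*(3)
Scale by 5: particular solution (-10, 15); reduce p mod 5: (0, 1).
General solution: p = 0 + 5t, q = 1 - 7t for integer t.
16 ≤ 0 + 5t ≤ 163 gives t ∈ [4, 32], which is 29 values.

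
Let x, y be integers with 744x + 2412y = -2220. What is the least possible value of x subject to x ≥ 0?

gcd(2412, 744):
  2412 = 3×744 + 180
  744 = 4×180 + 24
  180 = 7×24 + 12
  24 = 2×12
so gcd(2412, 744) = 12.
12 divides -2220, so solutions exist.
Back-substitute for Bézout coefficients:
  12 = 180 - 7×24
  ... = 744×(-94) + 2412×(29)
Scale by -2220/12 = -185: (x₀, y₀) = (17390, -5365).
General solution: x = 17390 + 201t, y = -5365 - 62t for integer t.
x ≥ 0: smallest is 17390 mod 201 = 104 (at t = -86), with y = -33.

104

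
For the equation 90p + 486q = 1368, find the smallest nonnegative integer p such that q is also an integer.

gcd(486, 90) = 18.
18 divides 1368, so solutions exist.
By Bézout, 90·(11) + 486·(-2) = 18.
Scale by 1368/18 = 76: (p₀, q₀) = (836, -152).
General solution: p = 836 + 27t, q = -152 - 5t for integer t.
p ≥ 0: smallest is 836 mod 27 = 26 (at t = -30), with q = -2.

26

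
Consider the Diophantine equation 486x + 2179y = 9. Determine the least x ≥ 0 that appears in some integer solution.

gcd(2179, 486):
  2179 = 4·486 + 235
  486 = 2·235 + 16
  235 = 14·16 + 11
  16 = 1·11 + 5
  11 = 2·5 + 1
  5 = 5·1
so gcd(2179, 486) = 1.
1 divides 9, so solutions exist.
Back-substitute for Bézout coefficients:
  1 = 11 - 2·5
  ... = 486·(-408) + 2179·(91)
Scale by 9/1 = 9: (x₀, y₀) = (-3672, 819).
General solution: x = -3672 + 2179t, y = 819 - 486t for integer t.
x ≥ 0: smallest is -3672 mod 2179 = 686 (at t = 2), with y = -153.

686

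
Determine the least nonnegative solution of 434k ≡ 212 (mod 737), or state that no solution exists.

gcd(737, 434) = 1  (737 = 1*434 + 303, 434 = 1*303 + 131, 303 = 2*131 + 41, 131 = 3*41 + 8, 41 = 5*8 + 1, 8 = 8*1).
1 divides 212, so solutions exist.
Back-substituting, 434*(-90) + 737*(53) = 1.
So 434*(-90) ≡ 1 (mod 737); multiply by 212: k ≡ -19080 (mod 737).
Smallest nonnegative: k = -19080 mod 737 = 82.

82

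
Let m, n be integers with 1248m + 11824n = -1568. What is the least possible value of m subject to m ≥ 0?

643

gcd(11824, 1248) = 16.
16 divides -1568, so solutions exist.
By Bézout, 1248·(-180) + 11824·(19) = 16.
Scale by -1568/16 = -98: (m₀, n₀) = (17640, -1862).
General solution: m = 17640 + 739t, n = -1862 - 78t for integer t.
m ≥ 0: smallest is 17640 mod 739 = 643 (at t = -23), with n = -68.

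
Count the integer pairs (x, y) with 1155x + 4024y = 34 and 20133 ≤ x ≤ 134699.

29

gcd(4024, 1155):
  4024 = 3·1155 + 559
  1155 = 2·559 + 37
  559 = 15·37 + 4
  37 = 9·4 + 1
  4 = 4·1
so gcd(4024, 1155) = 1.
Back-substitute for Bézout coefficients:
  1 = 37 - 9·4
  ... = 1155·(979) + 4024·(-281)
Scale by 34: particular solution (33286, -9554); reduce x mod 4024: (1094, -314).
General solution: x = 1094 + 4024t, y = -314 - 1155t for integer t.
20133 ≤ 1094 + 4024t ≤ 134699 gives t ∈ [5, 33], which is 29 values.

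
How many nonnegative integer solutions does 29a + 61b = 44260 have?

25

gcd(61, 29) = 1.
By Bézout, 29×(-21) + 61×(10) = 1.
One solution: (58, 698).
General: a = 58 + 61t, b = 698 - 29t.
a ≥ 0 ⇒ t ≥ 0; b ≥ 0 ⇒ t ≤ 24. So t ∈ [0, 24]: 25 solutions.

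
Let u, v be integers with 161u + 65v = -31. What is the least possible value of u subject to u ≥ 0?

64

gcd(161, 65):
  161 = 2×65 + 31
  65 = 2×31 + 3
  31 = 10×3 + 1
  3 = 3×1
so gcd(161, 65) = 1.
1 divides -31, so solutions exist.
Back-substitute for Bézout coefficients:
  1 = 31 - 10×3
  ... = 161×(21) + 65×(-52)
Scale by -31/1 = -31: (u₀, v₀) = (-651, 1612).
General solution: u = -651 + 65t, v = 1612 - 161t for integer t.
u ≥ 0: smallest is -651 mod 65 = 64 (at t = 11), with v = -159.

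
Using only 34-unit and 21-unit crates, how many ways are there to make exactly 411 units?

Need nonnegative integers with 34j + 21k = 411.
gcd(34, 21) = 1, and 34·(-8) + 21·(13) = 1.
So (j₀, k₀) = (-3288, 5343); general j = -3288 + 21t, k = 5343 - 34t.
j ≥ 0 ⇒ t ≥ 157; k ≥ 0 ⇒ t ≤ 157. That's 1 value of t.

1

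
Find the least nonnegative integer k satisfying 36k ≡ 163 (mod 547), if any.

354

gcd(547, 36):
  547 = 15×36 + 7
  36 = 5×7 + 1
  7 = 7×1
so gcd(547, 36) = 1.
1 divides 163, so solutions exist.
Back-substitute for Bézout coefficients:
  1 = 36 - 5×7
  ... = 36×(76) + 547×(-5)
So 36×(76) ≡ 1 (mod 547); multiply by 163: k ≡ 12388 (mod 547).
Smallest nonnegative: k = 12388 mod 547 = 354.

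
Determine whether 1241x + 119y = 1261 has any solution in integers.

no

gcd(1241, 119):
  1241 = 10×119 + 51
  119 = 2×51 + 17
  51 = 3×17
so gcd(1241, 119) = 17.
17 does not divide 1261 (remainder 3), so no integer solutions.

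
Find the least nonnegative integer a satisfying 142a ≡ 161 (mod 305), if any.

gcd(305, 142):
  305 = 2*142 + 21
  142 = 6*21 + 16
  21 = 1*16 + 5
  16 = 3*5 + 1
  5 = 5*1
so gcd(305, 142) = 1.
1 divides 161, so solutions exist.
Back-substitute for Bézout coefficients:
  1 = 16 - 3*5
  ... = 142*(58) + 305*(-27)
So 142*(58) ≡ 1 (mod 305); multiply by 161: a ≡ 9338 (mod 305).
Smallest nonnegative: a = 9338 mod 305 = 188.

188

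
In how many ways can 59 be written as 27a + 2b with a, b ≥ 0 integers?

gcd(27, 2):
  27 = 13·2 + 1
  2 = 2·1
so gcd(27, 2) = 1.
Back-substitute for Bézout coefficients:
  1 = 27 - 13·2
  ... = 27·(1) + 2·(-13)
Scale by 59: one solution is (59, -767). Reduce a mod 2: (1, 16).
General: a = 1 + 2t, b = 16 - 27t.
a ≥ 0 ⇒ t ≥ 0; b ≥ 0 ⇒ t ≤ 0. So t ∈ [0, 0]: 1 solution.

1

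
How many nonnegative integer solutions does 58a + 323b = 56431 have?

3

gcd(323, 58):
  323 = 5·58 + 33
  58 = 1·33 + 25
  33 = 1·25 + 8
  25 = 3·8 + 1
  8 = 8·1
so gcd(323, 58) = 1.
Back-substitute for Bézout coefficients:
  1 = 25 - 3·8
  ... = 58·(39) + 323·(-7)
Scale by 56431: one solution is (2200809, -395017). Reduce a mod 323: (210, 137).
General: a = 210 + 323t, b = 137 - 58t.
a ≥ 0 ⇒ t ≥ 0; b ≥ 0 ⇒ t ≤ 2. So t ∈ [0, 2]: 3 solutions.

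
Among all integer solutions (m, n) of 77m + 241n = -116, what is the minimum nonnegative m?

gcd(241, 77):
  241 = 3×77 + 10
  77 = 7×10 + 7
  10 = 1×7 + 3
  7 = 2×3 + 1
  3 = 3×1
so gcd(241, 77) = 1.
1 divides -116, so solutions exist.
Back-substitute for Bézout coefficients:
  1 = 7 - 2×3
  ... = 77×(72) + 241×(-23)
Scale by -116/1 = -116: (m₀, n₀) = (-8352, 2668).
General solution: m = -8352 + 241t, n = 2668 - 77t for integer t.
m ≥ 0: smallest is -8352 mod 241 = 83 (at t = 35), with n = -27.

83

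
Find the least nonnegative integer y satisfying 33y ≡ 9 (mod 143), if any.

gcd(143, 33):
  143 = 4*33 + 11
  33 = 3*11
so gcd(143, 33) = 11.
11 does not divide 9, so the congruence has no solution.

no solution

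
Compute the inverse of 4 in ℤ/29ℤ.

22

gcd(29, 4):
  29 = 7×4 + 1
  4 = 4×1
so gcd(29, 4) = 1.
Back-substitute for Bézout coefficients:
  1 = 29 - 7×4
  ... = 4×(-7) + 29×(1)
So 4×-7 ≡ 1 (mod 29), and -7 mod 29 = 22.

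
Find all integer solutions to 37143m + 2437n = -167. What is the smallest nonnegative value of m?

gcd(37143, 2437):
  37143 = 15*2437 + 588
  2437 = 4*588 + 85
  588 = 6*85 + 78
  85 = 1*78 + 7
  78 = 11*7 + 1
  7 = 7*1
so gcd(37143, 2437) = 1.
1 divides -167, so solutions exist.
Back-substitute for Bézout coefficients:
  1 = 78 - 11*7
  ... = 37143*(344) + 2437*(-5243)
Scale by -167/1 = -167: (m₀, n₀) = (-57448, 875581).
General solution: m = -57448 + 2437t, n = 875581 - 37143t for integer t.
m ≥ 0: smallest is -57448 mod 2437 = 1040 (at t = 24), with n = -15851.

1040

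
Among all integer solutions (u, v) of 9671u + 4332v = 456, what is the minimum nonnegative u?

gcd(9671, 4332):
  9671 = 2·4332 + 1007
  4332 = 4·1007 + 304
  1007 = 3·304 + 95
  304 = 3·95 + 19
  95 = 5·19
so gcd(9671, 4332) = 19.
19 divides 456, so solutions exist.
Back-substitute for Bézout coefficients:
  19 = 304 - 3·95
  ... = 9671·(-43) + 4332·(96)
Scale by 456/19 = 24: (u₀, v₀) = (-1032, 2304).
General solution: u = -1032 + 228t, v = 2304 - 509t for integer t.
u ≥ 0: smallest is -1032 mod 228 = 108 (at t = 5), with v = -241.

108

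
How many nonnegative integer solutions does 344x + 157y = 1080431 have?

gcd(344, 157):
  344 = 2×157 + 30
  157 = 5×30 + 7
  30 = 4×7 + 2
  7 = 3×2 + 1
  2 = 2×1
so gcd(344, 157) = 1.
Back-substitute for Bézout coefficients:
  1 = 7 - 3×2
  ... = 344×(-68) + 157×(149)
Scale by 1080431: one solution is (-73469308, 160984219). Reduce x mod 157: (98, 6667).
General: x = 98 + 157t, y = 6667 - 344t.
x ≥ 0 ⇒ t ≥ 0; y ≥ 0 ⇒ t ≤ 19. So t ∈ [0, 19]: 20 solutions.

20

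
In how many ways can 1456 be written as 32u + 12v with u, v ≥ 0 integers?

gcd(32, 12):
  32 = 2×12 + 8
  12 = 1×8 + 4
  8 = 2×4
so gcd(32, 12) = 4.
Back-substitute for Bézout coefficients:
  4 = 12 - 1×8
  ... = 32×(-1) + 12×(3)
Scale by 364: one solution is (-364, 1092). Reduce u mod 3: (2, 116).
General: u = 2 + 3t, v = 116 - 8t.
u ≥ 0 ⇒ t ≥ 0; v ≥ 0 ⇒ t ≤ 14. So t ∈ [0, 14]: 15 solutions.

15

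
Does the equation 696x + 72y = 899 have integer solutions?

no

gcd(696, 72) = 24  (696 = 9·72 + 48, 72 = 1·48 + 24, 48 = 2·24).
24 does not divide 899 (remainder 11), so no integer solutions.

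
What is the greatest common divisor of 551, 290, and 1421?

gcd(551, 290) = 29  (551 = 1·290 + 261, 290 = 1·261 + 29, 261 = 9·29).
gcd(29, 1421) = 29.

29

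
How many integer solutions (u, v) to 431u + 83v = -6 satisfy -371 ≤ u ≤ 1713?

25

gcd(431, 83) = 1.
By Bézout, 431×(26) + 83×(-135) = 1.
Particular solution: (10, -52).
General solution: u = 10 + 83t, v = -52 - 431t for integer t.
-371 ≤ 10 + 83t ≤ 1713 gives t ∈ [-4, 20], which is 25 values.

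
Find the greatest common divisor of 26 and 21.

1

gcd(26, 21):
  26 = 1×21 + 5
  21 = 4×5 + 1
  5 = 5×1
so gcd(26, 21) = 1.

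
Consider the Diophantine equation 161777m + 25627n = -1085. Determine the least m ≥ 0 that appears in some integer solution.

gcd(161777, 25627):
  161777 = 6*25627 + 8015
  25627 = 3*8015 + 1582
  8015 = 5*1582 + 105
  1582 = 15*105 + 7
  105 = 15*7
so gcd(161777, 25627) = 7.
7 divides -1085, so solutions exist.
Back-substitute for Bézout coefficients:
  7 = 1582 - 15*105
  ... = 161777*(-243) + 25627*(1534)
Scale by -1085/7 = -155: (m₀, n₀) = (37665, -237770).
General solution: m = 37665 + 3661t, n = -237770 - 23111t for integer t.
m ≥ 0: smallest is 37665 mod 3661 = 1055 (at t = -10), with n = -6660.

1055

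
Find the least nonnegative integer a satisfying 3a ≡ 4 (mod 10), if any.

8

gcd(10, 3) = 1  (10 = 3*3 + 1, 3 = 3*1).
1 divides 4, so solutions exist.
Back-substituting, 3*(-3) + 10*(1) = 1.
So 3*(-3) ≡ 1 (mod 10); multiply by 4: a ≡ -12 (mod 10).
Smallest nonnegative: a = -12 mod 10 = 8.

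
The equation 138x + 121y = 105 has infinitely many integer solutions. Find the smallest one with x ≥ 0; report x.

gcd(138, 121):
  138 = 1·121 + 17
  121 = 7·17 + 2
  17 = 8·2 + 1
  2 = 2·1
so gcd(138, 121) = 1.
1 divides 105, so solutions exist.
Back-substitute for Bézout coefficients:
  1 = 17 - 8·2
  ... = 138·(57) + 121·(-65)
Scale by 105/1 = 105: (x₀, y₀) = (5985, -6825).
General solution: x = 5985 + 121t, y = -6825 - 138t for integer t.
x ≥ 0: smallest is 5985 mod 121 = 56 (at t = -49), with y = -63.

56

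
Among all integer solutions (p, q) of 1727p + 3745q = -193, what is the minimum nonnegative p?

1906

gcd(3745, 1727):
  3745 = 2·1727 + 291
  1727 = 5·291 + 272
  291 = 1·272 + 19
  272 = 14·19 + 6
  19 = 3·6 + 1
  6 = 6·1
so gcd(3745, 1727) = 1.
1 divides -193, so solutions exist.
Back-substitute for Bézout coefficients:
  1 = 19 - 3·6
  ... = 1727·(-592) + 3745·(273)
Scale by -193/1 = -193: (p₀, q₀) = (114256, -52689).
General solution: p = 114256 + 3745t, q = -52689 - 1727t for integer t.
p ≥ 0: smallest is 114256 mod 3745 = 1906 (at t = -30), with q = -879.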